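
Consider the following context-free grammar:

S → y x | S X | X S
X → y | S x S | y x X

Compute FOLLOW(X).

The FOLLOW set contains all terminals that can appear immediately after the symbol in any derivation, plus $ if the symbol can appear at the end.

We compute FOLLOW(X) using the standard algorithm.
FOLLOW(S) starts with {$}.
FIRST(S) = {y}
FIRST(X) = {y}
FOLLOW(S) = {$, x, y}
FOLLOW(X) = {$, x, y}
Therefore, FOLLOW(X) = {$, x, y}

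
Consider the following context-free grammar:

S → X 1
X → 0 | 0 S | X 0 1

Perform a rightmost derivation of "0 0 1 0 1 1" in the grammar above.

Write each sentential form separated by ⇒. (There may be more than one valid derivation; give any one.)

S ⇒ X 1 ⇒ X 0 1 1 ⇒ X 0 1 0 1 1 ⇒ 0 0 1 0 1 1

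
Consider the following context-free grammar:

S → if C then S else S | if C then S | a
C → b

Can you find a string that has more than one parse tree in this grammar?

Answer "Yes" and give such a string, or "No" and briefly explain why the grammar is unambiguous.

Yes - the string 'if b then a else if b then if b then a else a' has two distinct parse trees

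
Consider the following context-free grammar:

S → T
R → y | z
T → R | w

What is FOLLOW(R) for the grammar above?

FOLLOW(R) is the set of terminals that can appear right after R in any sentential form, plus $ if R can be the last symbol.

We compute FOLLOW(R) using the standard algorithm.
FOLLOW(S) starts with {$}.
FIRST(R) = {y, z}
FIRST(S) = {w, y, z}
FIRST(T) = {w, y, z}
FOLLOW(R) = {$}
FOLLOW(S) = {$}
FOLLOW(T) = {$}
Therefore, FOLLOW(R) = {$}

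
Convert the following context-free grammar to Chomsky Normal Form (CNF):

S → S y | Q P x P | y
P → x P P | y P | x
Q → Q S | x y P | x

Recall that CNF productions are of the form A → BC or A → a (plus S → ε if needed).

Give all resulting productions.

TY → y; TX → x; S → y; P → x; Q → x; S → S TY; S → Q X0; X0 → P X1; X1 → TX P; P → TX X2; X2 → P P; P → TY P; Q → Q S; Q → TX X3; X3 → TY P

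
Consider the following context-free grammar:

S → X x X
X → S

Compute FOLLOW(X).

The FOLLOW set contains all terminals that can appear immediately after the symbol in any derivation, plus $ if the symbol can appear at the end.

We compute FOLLOW(X) using the standard algorithm.
FOLLOW(S) starts with {$}.
FIRST(S) = {}
FIRST(X) = {}
FOLLOW(S) = {$, x}
FOLLOW(X) = {$, x}
Therefore, FOLLOW(X) = {$, x}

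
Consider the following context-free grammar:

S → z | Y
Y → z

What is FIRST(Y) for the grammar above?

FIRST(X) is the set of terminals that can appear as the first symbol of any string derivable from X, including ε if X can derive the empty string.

We compute FIRST(Y) using the standard algorithm.
FIRST(S) = {z}
FIRST(Y) = {z}
Therefore, FIRST(Y) = {z}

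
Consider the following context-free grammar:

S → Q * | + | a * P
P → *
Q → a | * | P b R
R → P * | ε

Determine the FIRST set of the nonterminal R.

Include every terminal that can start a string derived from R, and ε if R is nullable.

We compute FIRST(R) using the standard algorithm.
FIRST(P) = {*}
FIRST(Q) = {*, a}
FIRST(R) = {*, ε}
FIRST(S) = {*, +, a}
Therefore, FIRST(R) = {*, ε}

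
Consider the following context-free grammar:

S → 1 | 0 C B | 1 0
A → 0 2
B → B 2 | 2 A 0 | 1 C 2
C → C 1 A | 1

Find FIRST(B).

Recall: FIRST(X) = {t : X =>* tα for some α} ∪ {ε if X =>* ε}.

We compute FIRST(B) using the standard algorithm.
FIRST(A) = {0}
FIRST(B) = {1, 2}
FIRST(C) = {1}
FIRST(S) = {0, 1}
Therefore, FIRST(B) = {1, 2}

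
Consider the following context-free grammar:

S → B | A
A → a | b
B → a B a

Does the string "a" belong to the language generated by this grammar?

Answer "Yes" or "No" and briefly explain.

Yes - a valid derivation exists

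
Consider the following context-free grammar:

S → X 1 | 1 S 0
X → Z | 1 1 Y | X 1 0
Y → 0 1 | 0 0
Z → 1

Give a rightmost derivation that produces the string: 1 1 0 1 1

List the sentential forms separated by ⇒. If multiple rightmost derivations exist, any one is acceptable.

S ⇒ X 1 ⇒ 1 1 Y 1 ⇒ 1 1 0 1 1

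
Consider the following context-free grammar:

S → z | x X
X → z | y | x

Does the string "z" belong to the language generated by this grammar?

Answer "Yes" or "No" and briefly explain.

Yes - a valid derivation exists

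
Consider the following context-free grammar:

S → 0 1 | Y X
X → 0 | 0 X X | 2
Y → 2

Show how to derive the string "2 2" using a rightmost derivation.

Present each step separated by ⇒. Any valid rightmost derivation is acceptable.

S ⇒ Y X ⇒ Y 2 ⇒ 2 2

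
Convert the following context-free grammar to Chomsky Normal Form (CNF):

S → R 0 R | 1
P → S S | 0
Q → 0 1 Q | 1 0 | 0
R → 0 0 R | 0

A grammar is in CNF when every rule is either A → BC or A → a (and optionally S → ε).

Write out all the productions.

T0 → 0; S → 1; P → 0; T1 → 1; Q → 0; R → 0; S → R X0; X0 → T0 R; P → S S; Q → T0 X1; X1 → T1 Q; Q → T1 T0; R → T0 X2; X2 → T0 R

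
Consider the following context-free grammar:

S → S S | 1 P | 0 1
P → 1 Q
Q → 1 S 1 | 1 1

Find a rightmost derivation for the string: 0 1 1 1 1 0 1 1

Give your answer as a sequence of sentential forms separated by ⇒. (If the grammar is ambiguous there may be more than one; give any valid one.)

S ⇒ S S ⇒ S 1 P ⇒ S 1 1 Q ⇒ S 1 1 1 S 1 ⇒ S 1 1 1 0 1 1 ⇒ 0 1 1 1 1 0 1 1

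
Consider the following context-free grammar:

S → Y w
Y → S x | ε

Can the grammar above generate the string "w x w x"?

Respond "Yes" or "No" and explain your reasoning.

No - no valid derivation exists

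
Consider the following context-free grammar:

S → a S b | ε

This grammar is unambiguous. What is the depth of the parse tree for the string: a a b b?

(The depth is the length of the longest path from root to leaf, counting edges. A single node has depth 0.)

3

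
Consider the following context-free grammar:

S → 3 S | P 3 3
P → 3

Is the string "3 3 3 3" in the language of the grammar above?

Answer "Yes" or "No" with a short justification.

Yes - a valid derivation exists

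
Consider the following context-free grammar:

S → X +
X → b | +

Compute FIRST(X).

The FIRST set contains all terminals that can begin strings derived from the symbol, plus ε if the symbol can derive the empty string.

We compute FIRST(X) using the standard algorithm.
FIRST(S) = {+, b}
FIRST(X) = {+, b}
Therefore, FIRST(X) = {+, b}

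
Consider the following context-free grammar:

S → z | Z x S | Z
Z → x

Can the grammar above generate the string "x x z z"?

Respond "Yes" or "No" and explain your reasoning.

No - no valid derivation exists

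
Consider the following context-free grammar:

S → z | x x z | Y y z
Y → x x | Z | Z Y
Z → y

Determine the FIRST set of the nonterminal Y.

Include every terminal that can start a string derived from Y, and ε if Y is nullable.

We compute FIRST(Y) using the standard algorithm.
FIRST(S) = {x, y, z}
FIRST(Y) = {x, y}
FIRST(Z) = {y}
Therefore, FIRST(Y) = {x, y}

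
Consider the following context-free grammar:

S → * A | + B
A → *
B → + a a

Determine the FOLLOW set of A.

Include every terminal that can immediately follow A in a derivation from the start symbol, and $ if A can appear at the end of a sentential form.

We compute FOLLOW(A) using the standard algorithm.
FOLLOW(S) starts with {$}.
FIRST(A) = {*}
FIRST(B) = {+}
FIRST(S) = {*, +}
FOLLOW(A) = {$}
FOLLOW(B) = {$}
FOLLOW(S) = {$}
Therefore, FOLLOW(A) = {$}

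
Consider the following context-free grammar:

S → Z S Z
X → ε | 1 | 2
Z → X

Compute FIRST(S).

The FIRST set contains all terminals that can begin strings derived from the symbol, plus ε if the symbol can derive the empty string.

We compute FIRST(S) using the standard algorithm.
FIRST(S) = {1, 2}
FIRST(X) = {1, 2, ε}
FIRST(Z) = {1, 2, ε}
Therefore, FIRST(S) = {1, 2}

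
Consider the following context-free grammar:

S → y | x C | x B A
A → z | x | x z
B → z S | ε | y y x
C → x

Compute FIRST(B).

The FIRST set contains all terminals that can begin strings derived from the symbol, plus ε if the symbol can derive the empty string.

We compute FIRST(B) using the standard algorithm.
FIRST(A) = {x, z}
FIRST(B) = {y, z, ε}
FIRST(C) = {x}
FIRST(S) = {x, y}
Therefore, FIRST(B) = {y, z, ε}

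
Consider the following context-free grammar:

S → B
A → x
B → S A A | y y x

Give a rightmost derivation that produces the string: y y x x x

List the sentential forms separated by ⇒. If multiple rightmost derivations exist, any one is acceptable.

S ⇒ B ⇒ S A A ⇒ S A x ⇒ S x x ⇒ B x x ⇒ y y x x x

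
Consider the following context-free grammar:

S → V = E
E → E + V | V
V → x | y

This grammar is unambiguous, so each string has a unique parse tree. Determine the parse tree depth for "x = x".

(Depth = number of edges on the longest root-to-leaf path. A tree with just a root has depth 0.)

3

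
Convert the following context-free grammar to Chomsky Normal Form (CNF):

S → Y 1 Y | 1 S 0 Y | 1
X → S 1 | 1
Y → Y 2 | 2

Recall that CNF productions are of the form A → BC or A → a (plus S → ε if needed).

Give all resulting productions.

T1 → 1; T0 → 0; S → 1; X → 1; T2 → 2; Y → 2; S → Y X0; X0 → T1 Y; S → T1 X1; X1 → S X2; X2 → T0 Y; X → S T1; Y → Y T2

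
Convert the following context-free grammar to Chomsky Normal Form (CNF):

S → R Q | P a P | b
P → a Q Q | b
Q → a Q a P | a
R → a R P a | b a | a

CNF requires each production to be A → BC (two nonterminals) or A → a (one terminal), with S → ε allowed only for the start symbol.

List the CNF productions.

TA → a; S → b; P → b; Q → a; TB → b; R → a; S → R Q; S → P X0; X0 → TA P; P → TA X1; X1 → Q Q; Q → TA X2; X2 → Q X3; X3 → TA P; R → TA X4; X4 → R X5; X5 → P TA; R → TB TA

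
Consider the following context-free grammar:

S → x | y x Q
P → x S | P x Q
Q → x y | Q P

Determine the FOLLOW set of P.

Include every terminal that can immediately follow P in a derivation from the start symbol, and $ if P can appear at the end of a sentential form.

We compute FOLLOW(P) using the standard algorithm.
FOLLOW(S) starts with {$}.
FIRST(P) = {x}
FIRST(Q) = {x}
FIRST(S) = {x, y}
FOLLOW(P) = {$, x}
FOLLOW(Q) = {$, x}
FOLLOW(S) = {$, x}
Therefore, FOLLOW(P) = {$, x}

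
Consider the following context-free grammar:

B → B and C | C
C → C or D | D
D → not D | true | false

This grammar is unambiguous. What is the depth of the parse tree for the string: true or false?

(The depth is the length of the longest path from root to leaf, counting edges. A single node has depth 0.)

4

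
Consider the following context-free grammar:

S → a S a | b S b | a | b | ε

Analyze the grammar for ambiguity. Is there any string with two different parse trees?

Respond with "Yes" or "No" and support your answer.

No - the grammar is unambiguous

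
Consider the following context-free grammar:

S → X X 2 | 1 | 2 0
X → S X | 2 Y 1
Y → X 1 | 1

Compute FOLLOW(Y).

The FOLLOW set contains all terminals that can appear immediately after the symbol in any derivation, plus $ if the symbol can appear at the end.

We compute FOLLOW(Y) using the standard algorithm.
FOLLOW(S) starts with {$}.
FIRST(S) = {1, 2}
FIRST(X) = {1, 2}
FIRST(Y) = {1, 2}
FOLLOW(S) = {$, 1, 2}
FOLLOW(X) = {1, 2}
FOLLOW(Y) = {1}
Therefore, FOLLOW(Y) = {1}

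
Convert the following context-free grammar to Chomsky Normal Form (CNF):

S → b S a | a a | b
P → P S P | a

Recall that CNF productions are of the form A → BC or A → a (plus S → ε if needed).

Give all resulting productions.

TB → b; TA → a; S → b; P → a; S → TB X0; X0 → S TA; S → TA TA; P → P X1; X1 → S P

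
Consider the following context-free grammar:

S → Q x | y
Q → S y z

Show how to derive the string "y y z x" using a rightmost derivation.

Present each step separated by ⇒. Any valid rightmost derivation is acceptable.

S ⇒ Q x ⇒ S y z x ⇒ y y z x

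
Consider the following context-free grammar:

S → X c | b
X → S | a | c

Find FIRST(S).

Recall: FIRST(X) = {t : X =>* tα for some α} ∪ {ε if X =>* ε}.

We compute FIRST(S) using the standard algorithm.
FIRST(S) = {a, b, c}
FIRST(X) = {a, b, c}
Therefore, FIRST(S) = {a, b, c}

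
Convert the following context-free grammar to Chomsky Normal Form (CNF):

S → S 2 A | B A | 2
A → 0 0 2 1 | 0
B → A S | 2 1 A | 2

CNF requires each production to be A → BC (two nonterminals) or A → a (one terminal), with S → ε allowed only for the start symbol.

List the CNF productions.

T2 → 2; S → 2; T0 → 0; T1 → 1; A → 0; B → 2; S → S X0; X0 → T2 A; S → B A; A → T0 X1; X1 → T0 X2; X2 → T2 T1; B → A S; B → T2 X3; X3 → T1 A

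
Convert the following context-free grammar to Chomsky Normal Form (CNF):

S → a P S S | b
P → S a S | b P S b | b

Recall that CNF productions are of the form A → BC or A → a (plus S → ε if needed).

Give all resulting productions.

TA → a; S → b; TB → b; P → b; S → TA X0; X0 → P X1; X1 → S S; P → S X2; X2 → TA S; P → TB X3; X3 → P X4; X4 → S TB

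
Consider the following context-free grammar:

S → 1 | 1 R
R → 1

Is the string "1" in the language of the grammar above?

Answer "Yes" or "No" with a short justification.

Yes - a valid derivation exists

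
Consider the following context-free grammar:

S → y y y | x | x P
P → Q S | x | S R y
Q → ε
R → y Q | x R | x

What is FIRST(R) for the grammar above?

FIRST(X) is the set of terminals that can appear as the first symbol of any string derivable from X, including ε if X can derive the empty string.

We compute FIRST(R) using the standard algorithm.
FIRST(P) = {x, y}
FIRST(Q) = {ε}
FIRST(R) = {x, y}
FIRST(S) = {x, y}
Therefore, FIRST(R) = {x, y}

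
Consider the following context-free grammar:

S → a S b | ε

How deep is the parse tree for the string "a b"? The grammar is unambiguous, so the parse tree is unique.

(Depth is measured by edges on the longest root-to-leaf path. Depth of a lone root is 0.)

2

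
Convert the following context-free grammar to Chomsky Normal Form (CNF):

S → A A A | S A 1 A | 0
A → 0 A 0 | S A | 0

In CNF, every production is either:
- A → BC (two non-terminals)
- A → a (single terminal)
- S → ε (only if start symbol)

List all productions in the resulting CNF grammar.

T1 → 1; S → 0; T0 → 0; A → 0; S → A X0; X0 → A A; S → S X1; X1 → A X2; X2 → T1 A; A → T0 X3; X3 → A T0; A → S A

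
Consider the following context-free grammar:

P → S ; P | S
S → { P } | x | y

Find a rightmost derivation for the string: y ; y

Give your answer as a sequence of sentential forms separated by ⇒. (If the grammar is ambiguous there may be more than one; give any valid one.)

P ⇒ S ; P ⇒ S ; S ⇒ S ; y ⇒ y ; y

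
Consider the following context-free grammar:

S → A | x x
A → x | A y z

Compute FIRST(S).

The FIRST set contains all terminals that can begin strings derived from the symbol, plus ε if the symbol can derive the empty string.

We compute FIRST(S) using the standard algorithm.
FIRST(A) = {x}
FIRST(S) = {x}
Therefore, FIRST(S) = {x}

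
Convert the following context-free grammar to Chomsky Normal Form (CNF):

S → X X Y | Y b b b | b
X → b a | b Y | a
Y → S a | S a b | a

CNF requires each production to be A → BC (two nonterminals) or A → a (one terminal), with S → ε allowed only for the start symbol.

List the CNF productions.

TB → b; S → b; TA → a; X → a; Y → a; S → X X0; X0 → X Y; S → Y X1; X1 → TB X2; X2 → TB TB; X → TB TA; X → TB Y; Y → S TA; Y → S X3; X3 → TA TB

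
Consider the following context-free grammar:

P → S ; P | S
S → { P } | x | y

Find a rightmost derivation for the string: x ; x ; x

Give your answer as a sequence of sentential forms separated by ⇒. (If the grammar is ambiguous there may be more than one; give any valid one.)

P ⇒ S ; P ⇒ S ; S ; P ⇒ S ; S ; S ⇒ S ; S ; x ⇒ S ; x ; x ⇒ x ; x ; x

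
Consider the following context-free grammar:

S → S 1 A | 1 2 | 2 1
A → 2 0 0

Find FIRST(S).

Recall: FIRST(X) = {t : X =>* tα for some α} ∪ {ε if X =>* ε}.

We compute FIRST(S) using the standard algorithm.
FIRST(A) = {2}
FIRST(S) = {1, 2}
Therefore, FIRST(S) = {1, 2}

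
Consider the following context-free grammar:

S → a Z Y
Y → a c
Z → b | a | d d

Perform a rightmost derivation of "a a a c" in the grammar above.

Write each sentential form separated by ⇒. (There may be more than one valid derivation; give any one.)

S ⇒ a Z Y ⇒ a Z a c ⇒ a a a c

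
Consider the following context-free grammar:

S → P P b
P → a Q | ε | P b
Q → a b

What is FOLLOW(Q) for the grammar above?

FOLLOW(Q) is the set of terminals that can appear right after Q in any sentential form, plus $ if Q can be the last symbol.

We compute FOLLOW(Q) using the standard algorithm.
FOLLOW(S) starts with {$}.
FIRST(P) = {a, b, ε}
FIRST(Q) = {a}
FIRST(S) = {a, b}
FOLLOW(P) = {a, b}
FOLLOW(Q) = {a, b}
FOLLOW(S) = {$}
Therefore, FOLLOW(Q) = {a, b}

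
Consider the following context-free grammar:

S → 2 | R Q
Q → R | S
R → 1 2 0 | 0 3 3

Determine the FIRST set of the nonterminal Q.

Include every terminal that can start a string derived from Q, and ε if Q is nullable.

We compute FIRST(Q) using the standard algorithm.
FIRST(Q) = {0, 1, 2}
FIRST(R) = {0, 1}
FIRST(S) = {0, 1, 2}
Therefore, FIRST(Q) = {0, 1, 2}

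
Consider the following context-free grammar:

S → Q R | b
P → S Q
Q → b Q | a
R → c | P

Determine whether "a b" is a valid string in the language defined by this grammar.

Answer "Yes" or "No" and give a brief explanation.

No - no valid derivation exists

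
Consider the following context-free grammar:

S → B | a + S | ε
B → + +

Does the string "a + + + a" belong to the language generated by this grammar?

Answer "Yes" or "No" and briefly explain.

No - no valid derivation exists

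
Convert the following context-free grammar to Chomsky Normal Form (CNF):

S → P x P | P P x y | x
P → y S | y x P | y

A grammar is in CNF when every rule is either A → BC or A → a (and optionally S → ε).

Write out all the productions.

TX → x; TY → y; S → x; P → y; S → P X0; X0 → TX P; S → P X1; X1 → P X2; X2 → TX TY; P → TY S; P → TY X3; X3 → TX P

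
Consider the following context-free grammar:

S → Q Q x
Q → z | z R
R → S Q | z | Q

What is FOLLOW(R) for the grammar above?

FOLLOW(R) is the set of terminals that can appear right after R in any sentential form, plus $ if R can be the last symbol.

We compute FOLLOW(R) using the standard algorithm.
FOLLOW(S) starts with {$}.
FIRST(Q) = {z}
FIRST(R) = {z}
FIRST(S) = {z}
FOLLOW(Q) = {x, z}
FOLLOW(R) = {x, z}
FOLLOW(S) = {$, z}
Therefore, FOLLOW(R) = {x, z}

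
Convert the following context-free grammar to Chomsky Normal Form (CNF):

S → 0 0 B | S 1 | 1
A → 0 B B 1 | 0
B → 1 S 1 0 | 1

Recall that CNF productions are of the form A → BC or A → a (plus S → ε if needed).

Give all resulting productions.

T0 → 0; T1 → 1; S → 1; A → 0; B → 1; S → T0 X0; X0 → T0 B; S → S T1; A → T0 X1; X1 → B X2; X2 → B T1; B → T1 X3; X3 → S X4; X4 → T1 T0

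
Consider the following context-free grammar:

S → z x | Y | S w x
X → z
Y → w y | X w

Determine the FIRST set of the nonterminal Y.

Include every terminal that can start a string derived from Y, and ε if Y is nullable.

We compute FIRST(Y) using the standard algorithm.
FIRST(S) = {w, z}
FIRST(X) = {z}
FIRST(Y) = {w, z}
Therefore, FIRST(Y) = {w, z}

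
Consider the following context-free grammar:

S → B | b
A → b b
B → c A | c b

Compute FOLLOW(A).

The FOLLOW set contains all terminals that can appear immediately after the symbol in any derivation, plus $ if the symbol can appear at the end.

We compute FOLLOW(A) using the standard algorithm.
FOLLOW(S) starts with {$}.
FIRST(A) = {b}
FIRST(B) = {c}
FIRST(S) = {b, c}
FOLLOW(A) = {$}
FOLLOW(B) = {$}
FOLLOW(S) = {$}
Therefore, FOLLOW(A) = {$}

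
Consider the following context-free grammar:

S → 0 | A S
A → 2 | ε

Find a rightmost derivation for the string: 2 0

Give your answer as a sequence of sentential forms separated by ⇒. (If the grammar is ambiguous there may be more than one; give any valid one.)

S ⇒ A S ⇒ A 0 ⇒ 2 0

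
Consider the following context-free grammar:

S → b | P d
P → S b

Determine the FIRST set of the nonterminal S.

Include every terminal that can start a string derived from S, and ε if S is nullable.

We compute FIRST(S) using the standard algorithm.
FIRST(P) = {b}
FIRST(S) = {b}
Therefore, FIRST(S) = {b}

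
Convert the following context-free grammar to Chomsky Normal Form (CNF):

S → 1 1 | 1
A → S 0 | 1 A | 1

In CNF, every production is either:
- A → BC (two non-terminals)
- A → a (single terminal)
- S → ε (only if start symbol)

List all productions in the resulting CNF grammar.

T1 → 1; S → 1; T0 → 0; A → 1; S → T1 T1; A → S T0; A → T1 A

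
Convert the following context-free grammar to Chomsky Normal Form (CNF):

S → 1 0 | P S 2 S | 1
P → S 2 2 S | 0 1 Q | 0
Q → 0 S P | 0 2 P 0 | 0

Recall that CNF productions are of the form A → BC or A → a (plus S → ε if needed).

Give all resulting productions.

T1 → 1; T0 → 0; T2 → 2; S → 1; P → 0; Q → 0; S → T1 T0; S → P X0; X0 → S X1; X1 → T2 S; P → S X2; X2 → T2 X3; X3 → T2 S; P → T0 X4; X4 → T1 Q; Q → T0 X5; X5 → S P; Q → T0 X6; X6 → T2 X7; X7 → P T0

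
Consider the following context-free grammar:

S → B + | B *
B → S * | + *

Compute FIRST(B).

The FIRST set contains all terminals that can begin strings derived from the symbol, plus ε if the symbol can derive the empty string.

We compute FIRST(B) using the standard algorithm.
FIRST(B) = {+}
FIRST(S) = {+}
Therefore, FIRST(B) = {+}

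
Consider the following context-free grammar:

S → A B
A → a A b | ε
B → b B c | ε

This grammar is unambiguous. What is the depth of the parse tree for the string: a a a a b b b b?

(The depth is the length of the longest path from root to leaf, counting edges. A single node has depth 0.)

6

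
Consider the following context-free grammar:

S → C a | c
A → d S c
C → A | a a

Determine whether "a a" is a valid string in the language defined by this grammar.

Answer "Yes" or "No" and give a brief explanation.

No - no valid derivation exists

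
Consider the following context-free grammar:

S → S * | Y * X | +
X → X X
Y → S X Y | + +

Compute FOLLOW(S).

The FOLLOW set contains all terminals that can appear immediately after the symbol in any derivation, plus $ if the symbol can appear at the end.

We compute FOLLOW(S) using the standard algorithm.
FOLLOW(S) starts with {$}.
FIRST(S) = {+}
FIRST(X) = {}
FIRST(Y) = {+}
FOLLOW(S) = {$, *}
FOLLOW(X) = {$, *, +}
FOLLOW(Y) = {*}
Therefore, FOLLOW(S) = {$, *}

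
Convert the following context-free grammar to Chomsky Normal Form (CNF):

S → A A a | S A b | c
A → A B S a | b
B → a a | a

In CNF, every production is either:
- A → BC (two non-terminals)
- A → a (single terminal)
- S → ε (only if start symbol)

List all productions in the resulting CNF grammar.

TA → a; TB → b; S → c; A → b; B → a; S → A X0; X0 → A TA; S → S X1; X1 → A TB; A → A X2; X2 → B X3; X3 → S TA; B → TA TA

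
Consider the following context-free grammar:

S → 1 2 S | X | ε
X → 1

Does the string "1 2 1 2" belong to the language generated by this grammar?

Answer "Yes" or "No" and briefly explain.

Yes - a valid derivation exists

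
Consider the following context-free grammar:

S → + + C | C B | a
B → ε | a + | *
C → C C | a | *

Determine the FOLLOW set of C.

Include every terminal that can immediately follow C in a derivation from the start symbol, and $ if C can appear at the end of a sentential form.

We compute FOLLOW(C) using the standard algorithm.
FOLLOW(S) starts with {$}.
FIRST(B) = {*, a, ε}
FIRST(C) = {*, a}
FIRST(S) = {*, +, a}
FOLLOW(B) = {$}
FOLLOW(C) = {$, *, a}
FOLLOW(S) = {$}
Therefore, FOLLOW(C) = {$, *, a}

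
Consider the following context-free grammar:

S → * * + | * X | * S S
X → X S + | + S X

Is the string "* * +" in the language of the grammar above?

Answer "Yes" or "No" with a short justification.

Yes - a valid derivation exists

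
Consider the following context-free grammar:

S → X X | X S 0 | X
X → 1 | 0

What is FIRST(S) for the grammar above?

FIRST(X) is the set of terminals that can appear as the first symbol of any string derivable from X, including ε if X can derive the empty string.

We compute FIRST(S) using the standard algorithm.
FIRST(S) = {0, 1}
FIRST(X) = {0, 1}
Therefore, FIRST(S) = {0, 1}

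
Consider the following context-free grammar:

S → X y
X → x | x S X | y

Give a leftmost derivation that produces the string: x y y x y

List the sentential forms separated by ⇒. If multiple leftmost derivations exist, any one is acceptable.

S ⇒ X y ⇒ x S X y ⇒ x X y X y ⇒ x y y X y ⇒ x y y x y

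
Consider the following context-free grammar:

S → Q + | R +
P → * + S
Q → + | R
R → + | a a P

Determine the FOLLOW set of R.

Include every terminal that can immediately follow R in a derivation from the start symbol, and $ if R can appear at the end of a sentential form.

We compute FOLLOW(R) using the standard algorithm.
FOLLOW(S) starts with {$}.
FIRST(P) = {*}
FIRST(Q) = {+, a}
FIRST(R) = {+, a}
FIRST(S) = {+, a}
FOLLOW(P) = {+}
FOLLOW(Q) = {+}
FOLLOW(R) = {+}
FOLLOW(S) = {$, +}
Therefore, FOLLOW(R) = {+}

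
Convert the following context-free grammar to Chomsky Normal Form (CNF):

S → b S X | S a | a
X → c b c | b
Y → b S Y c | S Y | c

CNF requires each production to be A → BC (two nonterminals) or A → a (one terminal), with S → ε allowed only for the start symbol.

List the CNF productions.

TB → b; TA → a; S → a; TC → c; X → b; Y → c; S → TB X0; X0 → S X; S → S TA; X → TC X1; X1 → TB TC; Y → TB X2; X2 → S X3; X3 → Y TC; Y → S Y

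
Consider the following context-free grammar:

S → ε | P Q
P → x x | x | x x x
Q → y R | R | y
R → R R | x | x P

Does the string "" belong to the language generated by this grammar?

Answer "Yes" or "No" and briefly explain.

Yes - a valid derivation exists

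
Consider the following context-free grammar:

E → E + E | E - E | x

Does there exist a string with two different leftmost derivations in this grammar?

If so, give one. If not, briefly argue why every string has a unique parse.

Yes - the string 'x - x + x - x + x' has two distinct leftmost derivations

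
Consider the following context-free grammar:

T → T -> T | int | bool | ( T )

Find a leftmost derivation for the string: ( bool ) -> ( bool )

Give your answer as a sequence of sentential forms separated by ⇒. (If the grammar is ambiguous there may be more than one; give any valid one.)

T ⇒ T -> T ⇒ ( T ) -> T ⇒ ( bool ) -> T ⇒ ( bool ) -> ( T ) ⇒ ( bool ) -> ( bool )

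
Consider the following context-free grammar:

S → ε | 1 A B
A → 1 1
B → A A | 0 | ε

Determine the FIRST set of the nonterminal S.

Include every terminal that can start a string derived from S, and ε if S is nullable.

We compute FIRST(S) using the standard algorithm.
FIRST(A) = {1}
FIRST(B) = {0, 1, ε}
FIRST(S) = {1, ε}
Therefore, FIRST(S) = {1, ε}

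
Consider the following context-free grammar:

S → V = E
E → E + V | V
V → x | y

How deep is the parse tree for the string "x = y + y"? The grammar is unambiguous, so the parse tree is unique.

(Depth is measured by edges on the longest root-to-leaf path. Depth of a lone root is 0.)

4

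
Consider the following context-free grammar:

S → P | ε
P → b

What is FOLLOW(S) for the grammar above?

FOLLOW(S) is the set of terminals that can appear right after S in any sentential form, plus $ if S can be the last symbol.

We compute FOLLOW(S) using the standard algorithm.
FOLLOW(S) starts with {$}.
FIRST(P) = {b}
FIRST(S) = {b, ε}
FOLLOW(P) = {$}
FOLLOW(S) = {$}
Therefore, FOLLOW(S) = {$}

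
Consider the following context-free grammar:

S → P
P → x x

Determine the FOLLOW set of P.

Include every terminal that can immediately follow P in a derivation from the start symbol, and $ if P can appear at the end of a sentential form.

We compute FOLLOW(P) using the standard algorithm.
FOLLOW(S) starts with {$}.
FIRST(P) = {x}
FIRST(S) = {x}
FOLLOW(P) = {$}
FOLLOW(S) = {$}
Therefore, FOLLOW(P) = {$}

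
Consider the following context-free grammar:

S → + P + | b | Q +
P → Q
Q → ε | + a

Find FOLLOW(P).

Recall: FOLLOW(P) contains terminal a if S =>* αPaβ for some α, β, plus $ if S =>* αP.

We compute FOLLOW(P) using the standard algorithm.
FOLLOW(S) starts with {$}.
FIRST(P) = {+, ε}
FIRST(Q) = {+, ε}
FIRST(S) = {+, b}
FOLLOW(P) = {+}
FOLLOW(Q) = {+}
FOLLOW(S) = {$}
Therefore, FOLLOW(P) = {+}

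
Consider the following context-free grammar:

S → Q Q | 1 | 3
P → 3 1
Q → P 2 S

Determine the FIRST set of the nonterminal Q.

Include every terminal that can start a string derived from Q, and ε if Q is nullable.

We compute FIRST(Q) using the standard algorithm.
FIRST(P) = {3}
FIRST(Q) = {3}
FIRST(S) = {1, 3}
Therefore, FIRST(Q) = {3}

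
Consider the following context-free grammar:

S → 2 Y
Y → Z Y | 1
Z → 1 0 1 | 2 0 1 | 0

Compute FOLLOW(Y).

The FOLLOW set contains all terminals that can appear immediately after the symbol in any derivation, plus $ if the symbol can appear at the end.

We compute FOLLOW(Y) using the standard algorithm.
FOLLOW(S) starts with {$}.
FIRST(S) = {2}
FIRST(Y) = {0, 1, 2}
FIRST(Z) = {0, 1, 2}
FOLLOW(S) = {$}
FOLLOW(Y) = {$}
FOLLOW(Z) = {0, 1, 2}
Therefore, FOLLOW(Y) = {$}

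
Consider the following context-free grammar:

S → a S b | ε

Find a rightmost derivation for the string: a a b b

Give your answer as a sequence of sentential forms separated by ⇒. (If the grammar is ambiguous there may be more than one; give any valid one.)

S ⇒ a S b ⇒ a a S b b ⇒ a a b b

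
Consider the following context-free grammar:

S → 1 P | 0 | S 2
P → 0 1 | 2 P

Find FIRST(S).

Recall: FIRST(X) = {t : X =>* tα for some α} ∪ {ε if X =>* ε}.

We compute FIRST(S) using the standard algorithm.
FIRST(P) = {0, 2}
FIRST(S) = {0, 1}
Therefore, FIRST(S) = {0, 1}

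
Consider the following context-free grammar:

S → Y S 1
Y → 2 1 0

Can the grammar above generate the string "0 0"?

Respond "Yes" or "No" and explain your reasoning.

No - no valid derivation exists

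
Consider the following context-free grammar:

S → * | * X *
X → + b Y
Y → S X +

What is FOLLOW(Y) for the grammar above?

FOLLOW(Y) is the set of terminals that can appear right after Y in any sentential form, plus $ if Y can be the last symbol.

We compute FOLLOW(Y) using the standard algorithm.
FOLLOW(S) starts with {$}.
FIRST(S) = {*}
FIRST(X) = {+}
FIRST(Y) = {*}
FOLLOW(S) = {$, +}
FOLLOW(X) = {*, +}
FOLLOW(Y) = {*, +}
Therefore, FOLLOW(Y) = {*, +}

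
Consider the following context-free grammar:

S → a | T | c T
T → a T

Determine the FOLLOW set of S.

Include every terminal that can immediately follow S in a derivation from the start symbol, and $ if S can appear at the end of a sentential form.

We compute FOLLOW(S) using the standard algorithm.
FOLLOW(S) starts with {$}.
FIRST(S) = {a, c}
FIRST(T) = {a}
FOLLOW(S) = {$}
FOLLOW(T) = {$}
Therefore, FOLLOW(S) = {$}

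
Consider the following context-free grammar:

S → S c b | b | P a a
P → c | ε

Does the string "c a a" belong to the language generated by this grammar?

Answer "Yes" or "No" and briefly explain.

Yes - a valid derivation exists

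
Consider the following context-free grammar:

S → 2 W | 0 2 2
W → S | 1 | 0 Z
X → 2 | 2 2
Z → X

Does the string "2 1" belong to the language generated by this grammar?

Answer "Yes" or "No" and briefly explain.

Yes - a valid derivation exists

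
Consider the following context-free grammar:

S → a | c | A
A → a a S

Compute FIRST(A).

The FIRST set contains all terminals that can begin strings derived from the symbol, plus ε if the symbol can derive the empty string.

We compute FIRST(A) using the standard algorithm.
FIRST(A) = {a}
FIRST(S) = {a, c}
Therefore, FIRST(A) = {a}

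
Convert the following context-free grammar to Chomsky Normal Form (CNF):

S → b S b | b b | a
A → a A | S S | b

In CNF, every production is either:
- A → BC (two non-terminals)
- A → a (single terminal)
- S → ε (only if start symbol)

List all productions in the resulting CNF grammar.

TB → b; S → a; TA → a; A → b; S → TB X0; X0 → S TB; S → TB TB; A → TA A; A → S S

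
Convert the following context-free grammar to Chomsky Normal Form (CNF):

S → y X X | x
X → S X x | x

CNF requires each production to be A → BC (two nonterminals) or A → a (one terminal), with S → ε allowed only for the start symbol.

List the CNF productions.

TY → y; S → x; TX → x; X → x; S → TY X0; X0 → X X; X → S X1; X1 → X TX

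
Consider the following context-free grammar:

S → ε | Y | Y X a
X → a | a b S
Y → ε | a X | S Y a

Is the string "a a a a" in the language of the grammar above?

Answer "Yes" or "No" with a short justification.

Yes - a valid derivation exists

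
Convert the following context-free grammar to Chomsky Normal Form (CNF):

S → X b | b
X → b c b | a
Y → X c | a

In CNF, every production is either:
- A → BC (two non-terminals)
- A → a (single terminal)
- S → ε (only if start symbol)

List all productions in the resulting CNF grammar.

TB → b; S → b; TC → c; X → a; Y → a; S → X TB; X → TB X0; X0 → TC TB; Y → X TC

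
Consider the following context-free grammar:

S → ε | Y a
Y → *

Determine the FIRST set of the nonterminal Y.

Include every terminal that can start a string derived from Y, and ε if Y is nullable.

We compute FIRST(Y) using the standard algorithm.
FIRST(S) = {*, ε}
FIRST(Y) = {*}
Therefore, FIRST(Y) = {*}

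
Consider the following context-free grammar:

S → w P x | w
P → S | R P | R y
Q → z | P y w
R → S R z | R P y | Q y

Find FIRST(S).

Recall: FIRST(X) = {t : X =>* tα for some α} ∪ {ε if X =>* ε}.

We compute FIRST(S) using the standard algorithm.
FIRST(P) = {w, z}
FIRST(Q) = {w, z}
FIRST(R) = {w, z}
FIRST(S) = {w}
Therefore, FIRST(S) = {w}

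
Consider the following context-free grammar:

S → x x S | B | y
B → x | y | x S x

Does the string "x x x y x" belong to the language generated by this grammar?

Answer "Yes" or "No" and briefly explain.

Yes - a valid derivation exists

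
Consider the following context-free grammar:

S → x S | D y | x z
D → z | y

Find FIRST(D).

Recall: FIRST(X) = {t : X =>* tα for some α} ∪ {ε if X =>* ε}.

We compute FIRST(D) using the standard algorithm.
FIRST(D) = {y, z}
FIRST(S) = {x, y, z}
Therefore, FIRST(D) = {y, z}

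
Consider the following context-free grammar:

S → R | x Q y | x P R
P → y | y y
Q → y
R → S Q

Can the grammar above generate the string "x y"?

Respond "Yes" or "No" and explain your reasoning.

No - no valid derivation exists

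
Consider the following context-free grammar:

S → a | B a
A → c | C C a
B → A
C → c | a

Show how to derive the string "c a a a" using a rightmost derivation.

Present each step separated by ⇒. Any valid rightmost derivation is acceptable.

S ⇒ B a ⇒ A a ⇒ C C a a ⇒ C a a a ⇒ c a a a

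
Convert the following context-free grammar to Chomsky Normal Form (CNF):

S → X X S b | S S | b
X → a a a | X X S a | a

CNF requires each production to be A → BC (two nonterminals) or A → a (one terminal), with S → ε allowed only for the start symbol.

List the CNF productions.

TB → b; S → b; TA → a; X → a; S → X X0; X0 → X X1; X1 → S TB; S → S S; X → TA X2; X2 → TA TA; X → X X3; X3 → X X4; X4 → S TA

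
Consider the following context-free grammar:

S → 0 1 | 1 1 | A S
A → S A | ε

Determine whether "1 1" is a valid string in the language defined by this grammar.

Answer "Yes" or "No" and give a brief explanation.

Yes - a valid derivation exists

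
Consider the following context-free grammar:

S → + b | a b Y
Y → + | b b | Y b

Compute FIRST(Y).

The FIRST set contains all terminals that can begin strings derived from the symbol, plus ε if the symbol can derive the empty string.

We compute FIRST(Y) using the standard algorithm.
FIRST(S) = {+, a}
FIRST(Y) = {+, b}
Therefore, FIRST(Y) = {+, b}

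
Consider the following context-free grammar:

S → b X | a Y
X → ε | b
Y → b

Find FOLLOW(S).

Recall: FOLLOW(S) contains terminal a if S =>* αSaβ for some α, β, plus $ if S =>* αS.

We compute FOLLOW(S) using the standard algorithm.
FOLLOW(S) starts with {$}.
FIRST(S) = {a, b}
FIRST(X) = {b, ε}
FIRST(Y) = {b}
FOLLOW(S) = {$}
FOLLOW(X) = {$}
FOLLOW(Y) = {$}
Therefore, FOLLOW(S) = {$}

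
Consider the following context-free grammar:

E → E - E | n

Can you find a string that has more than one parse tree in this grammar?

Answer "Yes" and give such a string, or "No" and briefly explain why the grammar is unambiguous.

Yes - the string 'n - n - n - n - n' has two distinct parse trees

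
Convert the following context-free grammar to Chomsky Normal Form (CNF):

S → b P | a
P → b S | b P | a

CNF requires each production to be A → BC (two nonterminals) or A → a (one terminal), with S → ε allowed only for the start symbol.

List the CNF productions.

TB → b; S → a; P → a; S → TB P; P → TB S; P → TB P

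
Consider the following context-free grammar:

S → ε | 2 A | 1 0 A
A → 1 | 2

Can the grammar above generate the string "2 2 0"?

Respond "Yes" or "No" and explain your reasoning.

No - no valid derivation exists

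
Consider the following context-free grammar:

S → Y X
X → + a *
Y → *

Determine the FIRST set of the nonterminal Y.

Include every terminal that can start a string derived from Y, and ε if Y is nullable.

We compute FIRST(Y) using the standard algorithm.
FIRST(S) = {*}
FIRST(X) = {+}
FIRST(Y) = {*}
Therefore, FIRST(Y) = {*}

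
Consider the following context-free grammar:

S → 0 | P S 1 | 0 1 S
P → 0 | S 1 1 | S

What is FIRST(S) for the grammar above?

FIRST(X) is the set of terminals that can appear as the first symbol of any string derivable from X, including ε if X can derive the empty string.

We compute FIRST(S) using the standard algorithm.
FIRST(P) = {0}
FIRST(S) = {0}
Therefore, FIRST(S) = {0}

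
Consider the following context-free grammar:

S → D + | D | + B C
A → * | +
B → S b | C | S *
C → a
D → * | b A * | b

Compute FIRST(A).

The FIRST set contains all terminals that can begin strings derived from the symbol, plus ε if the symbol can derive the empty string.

We compute FIRST(A) using the standard algorithm.
FIRST(A) = {*, +}
FIRST(B) = {*, +, a, b}
FIRST(C) = {a}
FIRST(D) = {*, b}
FIRST(S) = {*, +, b}
Therefore, FIRST(A) = {*, +}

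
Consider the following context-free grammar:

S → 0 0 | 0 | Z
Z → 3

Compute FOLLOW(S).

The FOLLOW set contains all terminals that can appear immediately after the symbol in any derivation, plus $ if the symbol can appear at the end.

We compute FOLLOW(S) using the standard algorithm.
FOLLOW(S) starts with {$}.
FIRST(S) = {0, 3}
FIRST(Z) = {3}
FOLLOW(S) = {$}
FOLLOW(Z) = {$}
Therefore, FOLLOW(S) = {$}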